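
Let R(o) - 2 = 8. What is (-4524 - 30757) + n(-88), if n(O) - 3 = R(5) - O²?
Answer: -43012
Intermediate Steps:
R(o) = 10 (R(o) = 2 + 8 = 10)
n(O) = 13 - O² (n(O) = 3 + (10 - O²) = 13 - O²)
(-4524 - 30757) + n(-88) = (-4524 - 30757) + (13 - 1*(-88)²) = -35281 + (13 - 1*7744) = -35281 + (13 - 7744) = -35281 - 7731 = -43012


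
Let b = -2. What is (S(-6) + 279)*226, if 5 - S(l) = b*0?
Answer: 64184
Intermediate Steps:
S(l) = 5 (S(l) = 5 - (-2)*0 = 5 - 1*0 = 5 + 0 = 5)
(S(-6) + 279)*226 = (5 + 279)*226 = 284*226 = 64184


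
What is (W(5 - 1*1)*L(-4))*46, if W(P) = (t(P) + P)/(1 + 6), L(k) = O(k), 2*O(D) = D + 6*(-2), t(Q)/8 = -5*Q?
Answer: 57408/7 ≈ 8201.1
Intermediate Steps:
t(Q) = -40*Q (t(Q) = 8*(-5*Q) = -40*Q)
O(D) = -6 + D/2 (O(D) = (D + 6*(-2))/2 = (D - 12)/2 = (-12 + D)/2 = -6 + D/2)
L(k) = -6 + k/2
W(P) = -39*P/7 (W(P) = (-40*P + P)/(1 + 6) = -39*P/7)
(W(5 - 1*1)*L(-4))*46 = ((-39*(5 - 1*1)/7)*(-6 + (1/2)*(-4)))*46 = ((-39*(5 - 1)/7)*(-6 - 2))*46 = (-39/7*4*(-8))*46 = -156/7*(-8)*46 = (1248/7)*46 = 57408/7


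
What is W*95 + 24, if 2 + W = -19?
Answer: -1971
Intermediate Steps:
W = -21 (W = -2 - 19 = -21)
W*95 + 24 = -21*95 + 24 = -1995 + 24 = -1971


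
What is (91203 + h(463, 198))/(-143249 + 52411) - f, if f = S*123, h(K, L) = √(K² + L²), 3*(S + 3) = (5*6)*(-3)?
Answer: 368620239/90838 - √253573/90838 ≈ 4058.0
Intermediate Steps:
S = -33 (S = -3 + ((5*6)*(-3))/3 = -3 + (30*(-3))/3 = -3 + (⅓)*(-90) = -3 - 30 = -33)
f = -4059 (f = -33*123 = -4059)
(91203 + h(463, 198))/(-143249 + 52411) - f = (91203 + √(463² + 198²))/(-143249 + 52411) - 1*(-4059) = (91203 + √(214369 + 39204))/(-90838) + 4059 = (91203 + √253573)*(-1/90838) + 4059 = (-91203/90838 - √253573/90838) + 4059 = 368620239/90838 - √253573/90838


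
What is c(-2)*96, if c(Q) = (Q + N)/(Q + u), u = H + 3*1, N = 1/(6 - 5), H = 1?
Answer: -48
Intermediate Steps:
N = 1 (N = 1/1 = 1)
u = 4 (u = 1 + 3*1 = 1 + 3 = 4)
c(Q) = (1 + Q)/(4 + Q) (c(Q) = (Q + 1)/(Q + 4) = (1 + Q)/(4 + Q))
c(-2)*96 = ((1 - 2)/(4 - 2))*96 = (-1/2)*96 = ((½)*(-1))*96 = -½*96 = -48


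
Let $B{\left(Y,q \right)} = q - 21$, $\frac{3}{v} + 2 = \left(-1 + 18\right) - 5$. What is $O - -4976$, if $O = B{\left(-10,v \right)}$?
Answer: $\frac{49553}{10} \approx 4955.3$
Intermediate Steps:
$v = \frac{3}{10}$ ($v = \frac{3}{-2 + \left(\left(-1 + 18\right) - 5\right)} = \frac{3}{-2 + \left(17 - 5\right)} = \frac{3}{-2 + 12} = \frac{3}{10} \approx 0.3$)
$B{\left(Y,q \right)} = -21 + q$
$O = - \frac{207}{10}$ ($O = -21 + \frac{3}{10} = - \frac{207}{10} \approx -20.7$)
$O - -4976 = - \frac{207}{10} - -4976 = - \frac{207}{10} + 4976 = \frac{49553}{10}$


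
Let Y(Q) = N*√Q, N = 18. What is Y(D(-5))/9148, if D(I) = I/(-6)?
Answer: 3*√30/9148 ≈ 0.0017962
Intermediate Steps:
D(I) = -I/6 (D(I) = I*(-⅙) = -I/6)
Y(Q) = 18*√Q
Y(D(-5))/9148 = (18*√(-⅙*(-5)))/9148 = (18*√(⅚))*(1/9148) = (18*(√30/6))*(1/9148) = (3*√30)*(1/9148) = 3*√30/9148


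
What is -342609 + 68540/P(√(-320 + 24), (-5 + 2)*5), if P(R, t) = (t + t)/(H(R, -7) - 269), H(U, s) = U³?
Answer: 815899/3 + 4057568*I*√74/3 ≈ 2.7197e+5 + 1.1635e+7*I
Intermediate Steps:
P(R, t) = 2*t/(-269 + R³) (P(R, t) = (t + t)/(R³ - 269) = (2*t)/(-269 + R³) = 2*t/(-269 + R³))
-342609 + 68540/P(√(-320 + 24), (-5 + 2)*5) = -342609 + 68540/((2*((-5 + 2)*5)/(-269 + (√(-320 + 24))³))) = -342609 + 68540/((2*(-3*5)/(-269 + (√(-296))³))) = -342609 + 68540/((2*(-15)/(-269 + (2*I*√74)³))) = -342609 + 68540/((2*(-15)/(-269 - 592*I*√74))) = -342609 + 68540/((-30/(-269 - 592*I*√74))) = -342609 + 68540*(269/30 + 296*I*√74/15) = -342609 + (1843726/3 + 4057568*I*√74/3) = 815899/3 + 4057568*I*√74/3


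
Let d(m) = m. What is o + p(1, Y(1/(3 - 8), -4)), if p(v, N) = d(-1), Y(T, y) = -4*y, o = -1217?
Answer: -1218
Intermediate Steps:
p(v, N) = -1
o + p(1, Y(1/(3 - 8), -4)) = -1217 - 1 = -1218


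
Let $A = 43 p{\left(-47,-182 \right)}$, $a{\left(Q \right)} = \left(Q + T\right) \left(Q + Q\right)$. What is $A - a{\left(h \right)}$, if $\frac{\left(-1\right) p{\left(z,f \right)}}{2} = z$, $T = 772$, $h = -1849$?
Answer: $-3978704$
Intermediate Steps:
$p{\left(z,f \right)} = - 2 z$
$a{\left(Q \right)} = 2 Q \left(772 + Q\right)$ ($a{\left(Q \right)} = \left(Q + 772\right) \left(Q + Q\right) = \left(772 + Q\right) 2 Q = 2 Q \left(772 + Q\right)$)
$A = 4042$ ($A = 43 \left(\left(-2\right) \left(-47\right)\right) = 43 \cdot 94 = 4042$)
$A - a{\left(h \right)} = 4042 - 2 \left(-1849\right) \left(772 - 1849\right) = 4042 - 2 \left(-1849\right) \left(-1077\right) = 4042 - 3982746 = -3978704$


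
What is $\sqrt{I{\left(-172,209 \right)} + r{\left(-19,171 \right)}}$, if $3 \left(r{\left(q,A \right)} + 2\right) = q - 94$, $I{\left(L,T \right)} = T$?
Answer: $\frac{2 \sqrt{381}}{3} \approx 13.013$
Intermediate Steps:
$r{\left(q,A \right)} = - \frac{100}{3} + \frac{q}{3}$ ($r{\left(q,A \right)} = -2 + \frac{q - 94}{3} = -2 + \frac{-94 + q}{3} = -2 + \left(- \frac{94}{3} + \frac{q}{3}\right) = - \frac{100}{3} + \frac{q}{3}$)
$\sqrt{I{\left(-172,209 \right)} + r{\left(-19,171 \right)}} = \sqrt{209 + \left(- \frac{100}{3} + \frac{1}{3} \left(-19\right)\right)} = \sqrt{209 - \frac{119}{3}} = \sqrt{\frac{508}{3}} = \frac{2 \sqrt{381}}{3}$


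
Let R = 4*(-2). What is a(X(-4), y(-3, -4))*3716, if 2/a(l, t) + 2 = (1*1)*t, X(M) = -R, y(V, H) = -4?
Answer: -3716/3 ≈ -1238.7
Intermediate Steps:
R = -8
X(M) = 8 (X(M) = -1*(-8) = 8)
a(l, t) = 2/(-2 + t) (a(l, t) = 2/(-2 + (1*1)*t) = 2/(-2 + 1*t) = 2/(-2 + t))
a(X(-4), y(-3, -4))*3716 = (2/(-2 - 4))*3716 = (2/(-6))*3716 = (2*(-1/6))*3716 = -1/3*3716 = -3716/3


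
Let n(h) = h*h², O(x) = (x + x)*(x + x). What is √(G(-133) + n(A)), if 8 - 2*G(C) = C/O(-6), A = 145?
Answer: √1756010570/24 ≈ 1746.0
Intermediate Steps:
O(x) = 4*x² (O(x) = (2*x)*(2*x) = 4*x²)
n(h) = h³
G(C) = 4 - C/288 (G(C) = 4 - C/(2*(4*(-6)²)) = 4 - C/(2*(4*36)) = 4 - C/(2*144) = 4 - C/288)
√(G(-133) + n(A)) = √((4 - 1/288*(-133)) + 145³) = √((4 + 133/288) + 3048625) = √(1285/288 + 3048625) = √(878005285/288) = √1756010570/24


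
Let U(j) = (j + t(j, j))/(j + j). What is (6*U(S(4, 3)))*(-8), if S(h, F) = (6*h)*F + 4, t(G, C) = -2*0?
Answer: -24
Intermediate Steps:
t(G, C) = 0
S(h, F) = 4 + 6*F*h (S(h, F) = 6*F*h + 4 = 4 + 6*F*h)
U(j) = ½ (U(j) = (j + 0)/(j + j) = j/((2*j)) = j*(1/(2*j)) = ½)
(6*U(S(4, 3)))*(-8) = (6*(½))*(-8) = 3*(-8) = -24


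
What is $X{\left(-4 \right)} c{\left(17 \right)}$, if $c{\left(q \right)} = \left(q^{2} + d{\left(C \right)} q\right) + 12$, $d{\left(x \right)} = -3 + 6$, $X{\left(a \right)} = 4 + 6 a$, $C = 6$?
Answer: $-7040$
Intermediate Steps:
$d{\left(x \right)} = 3$
$c{\left(q \right)} = 12 + q^{2} + 3 q$ ($c{\left(q \right)} = \left(q^{2} + 3 q\right) + 12 = 12 + q^{2} + 3 q$)
$X{\left(-4 \right)} c{\left(17 \right)} = \left(4 + 6 \left(-4\right)\right) \left(12 + 17^{2} + 3 \cdot 17\right) = \left(4 - 24\right) \left(12 + 289 + 51\right) = \left(-20\right) 352 = -7040$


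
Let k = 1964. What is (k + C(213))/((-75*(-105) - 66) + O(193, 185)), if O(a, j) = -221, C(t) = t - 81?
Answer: 524/1897 ≈ 0.27623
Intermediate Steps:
C(t) = -81 + t
(k + C(213))/((-75*(-105) - 66) + O(193, 185)) = (1964 + (-81 + 213))/((-75*(-105) - 66) - 221) = (1964 + 132)/((7875 - 66) - 221) = 2096/(7809 - 221) = 2096/7588 = 2096*(1/7588) = 524/1897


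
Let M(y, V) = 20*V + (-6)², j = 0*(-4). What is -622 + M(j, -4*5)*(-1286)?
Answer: 467482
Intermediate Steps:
j = 0
M(y, V) = 36 + 20*V (M(y, V) = 20*V + 36 = 36 + 20*V)
-622 + M(j, -4*5)*(-1286) = -622 + (36 + 20*(-4*5))*(-1286) = -622 + (36 + 20*(-20))*(-1286) = -622 + (36 - 400)*(-1286) = -622 - 364*(-1286) = -622 + 468104 = 467482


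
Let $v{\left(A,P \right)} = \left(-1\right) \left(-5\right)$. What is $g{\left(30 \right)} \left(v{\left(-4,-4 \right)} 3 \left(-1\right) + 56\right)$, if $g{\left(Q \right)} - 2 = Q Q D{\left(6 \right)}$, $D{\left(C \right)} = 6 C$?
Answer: $1328482$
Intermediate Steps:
$v{\left(A,P \right)} = 5$
$g{\left(Q \right)} = 2 + 36 Q^{2}$ ($g{\left(Q \right)} = 2 + Q Q 6 \cdot 6 = 2 + Q^{2} \cdot 36 = 2 + 36 Q^{2}$)
$g{\left(30 \right)} \left(v{\left(-4,-4 \right)} 3 \left(-1\right) + 56\right) = \left(2 + 36 \cdot 30^{2}\right) \left(5 \cdot 3 \left(-1\right) + 56\right) = \left(2 + 36 \cdot 900\right) \left(15 \left(-1\right) + 56\right) = \left(2 + 32400\right) \left(-15 + 56\right) = 32402 \cdot 41 = 1328482$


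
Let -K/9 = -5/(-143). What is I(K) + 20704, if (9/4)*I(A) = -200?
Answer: 185536/9 ≈ 20615.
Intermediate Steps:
K = -45/143 (K = -(-45)/(-143) = -(-45)*(-1)/143 = -9*5/143 = -45/143 ≈ -0.31469)
I(A) = -800/9 (I(A) = (4/9)*(-200) = -800/9)
I(K) + 20704 = -800/9 + 20704 = 185536/9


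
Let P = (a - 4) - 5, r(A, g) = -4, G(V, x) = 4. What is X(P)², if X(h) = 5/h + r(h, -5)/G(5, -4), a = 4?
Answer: 4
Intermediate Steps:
P = -5 (P = (4 - 4) - 5 = 0 - 5 = -5)
X(h) = -1 + 5/h (X(h) = 5/h - 4/4 = 5/h - 4*¼ = 5/h - 1 = -1 + 5/h)
X(P)² = ((5 - 1*(-5))/(-5))² = (-(5 + 5)/5)² = (-⅕*10)² = (-2)² = 4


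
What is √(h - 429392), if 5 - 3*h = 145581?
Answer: 2*I*√1075314/3 ≈ 691.32*I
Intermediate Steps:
h = -145576/3 (h = 5/3 - ⅓*145581 = 5/3 - 48527 = -145576/3 ≈ -48525.)
√(h - 429392) = √(-145576/3 - 429392) = √(-1433752/3) = 2*I*√1075314/3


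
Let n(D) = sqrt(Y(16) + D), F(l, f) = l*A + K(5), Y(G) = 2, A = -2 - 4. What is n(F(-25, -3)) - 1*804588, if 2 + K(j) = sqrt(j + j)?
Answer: -804588 + sqrt(150 + sqrt(10)) ≈ -8.0458e+5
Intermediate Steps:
A = -6
K(j) = -2 + sqrt(2)*sqrt(j) (K(j) = -2 + sqrt(j + j) = -2 + sqrt(2*j) = -2 + sqrt(2)*sqrt(j))
F(l, f) = -2 + sqrt(10) - 6*l (F(l, f) = l*(-6) + (-2 + sqrt(2)*sqrt(5)) = -6*l + (-2 + sqrt(10)) = -2 + sqrt(10) - 6*l)
n(D) = sqrt(2 + D)
n(F(-25, -3)) - 1*804588 = sqrt(2 + (-2 + sqrt(10) - 6*(-25))) - 1*804588 = sqrt(2 + (-2 + sqrt(10) + 150)) - 804588 = sqrt(2 + (148 + sqrt(10))) - 804588 = sqrt(150 + sqrt(10)) - 804588 = -804588 + sqrt(150 + sqrt(10))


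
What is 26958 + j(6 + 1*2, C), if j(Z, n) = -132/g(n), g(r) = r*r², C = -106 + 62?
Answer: 52190691/1936 ≈ 26958.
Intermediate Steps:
C = -44
g(r) = r³
j(Z, n) = -132/n³
26958 + j(6 + 1*2, C) = 26958 - 132/(-44)³ = 26958 - 132*(-1/85184) = 26958 + 3/1936 = 52190691/1936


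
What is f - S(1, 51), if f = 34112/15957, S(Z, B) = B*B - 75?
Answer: -40273270/15957 ≈ -2523.9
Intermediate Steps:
S(Z, B) = -75 + B² (S(Z, B) = B² - 75 = -75 + B²)
f = 34112/15957 (f = 34112*(1/15957) = 34112/15957 ≈ 2.1377)
f - S(1, 51) = 34112/15957 - (-75 + 51²) = 34112/15957 - (-75 + 2601) = 34112/15957 - 1*2526 = 34112/15957 - 2526 = -40273270/15957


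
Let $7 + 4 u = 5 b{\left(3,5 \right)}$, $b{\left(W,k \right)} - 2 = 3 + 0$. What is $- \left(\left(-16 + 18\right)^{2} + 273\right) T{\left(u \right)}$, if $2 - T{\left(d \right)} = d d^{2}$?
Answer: $\frac{197501}{8} \approx 24688.0$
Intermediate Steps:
$b{\left(W,k \right)} = 5$ ($b{\left(W,k \right)} = 2 + \left(3 + 0\right) = 2 + 3 = 5$)
$u = \frac{9}{2}$ ($u = - \frac{7}{4} + \frac{5 \cdot 5}{4} = - \frac{7}{4} + \frac{1}{4} \cdot 25 = - \frac{7}{4} + \frac{25}{4} = \frac{9}{2} \approx 4.5$)
$T{\left(d \right)} = 2 - d^{3}$ ($T{\left(d \right)} = 2 - d d^{2} = 2 - d^{3}$)
$- \left(\left(-16 + 18\right)^{2} + 273\right) T{\left(u \right)} = - \left(\left(-16 + 18\right)^{2} + 273\right) \left(2 - \left(\frac{9}{2}\right)^{3}\right) = - \left(2^{2} + 273\right) \left(2 - \frac{729}{8}\right) = - \left(4 + 273\right) \left(2 - \frac{729}{8}\right) = - \frac{277 \left(-713\right)}{8} = \left(-1\right) \left(- \frac{197501}{8}\right) = \frac{197501}{8}$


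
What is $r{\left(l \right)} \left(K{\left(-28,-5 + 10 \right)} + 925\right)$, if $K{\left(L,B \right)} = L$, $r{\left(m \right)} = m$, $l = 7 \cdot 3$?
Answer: $18837$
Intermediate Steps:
$l = 21$
$r{\left(l \right)} \left(K{\left(-28,-5 + 10 \right)} + 925\right) = 21 \left(-28 + 925\right) = 21 \cdot 897 = 18837$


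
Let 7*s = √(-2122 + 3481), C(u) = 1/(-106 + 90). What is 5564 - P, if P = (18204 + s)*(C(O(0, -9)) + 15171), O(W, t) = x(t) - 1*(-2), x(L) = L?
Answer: -1104664729/4 - 728205*√151/112 ≈ -2.7625e+8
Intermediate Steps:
O(W, t) = 2 + t (O(W, t) = t - 1*(-2) = t + 2 = 2 + t)
C(u) = -1/16 (C(u) = 1/(-16) = -1/16)
s = 3*√151/7 (s = √(-2122 + 3481)/7 = √1359/7 = (3*√151)/7 = 3*√151/7 ≈ 5.2664)
P = 1104686985/4 + 728205*√151/112 (P = (18204 + 3*√151/7)*(-1/16 + 15171) = (18204 + 3*√151/7)*(242735/16) = 1104686985/4 + 728205*√151/112 ≈ 2.7625e+8)
5564 - P = 5564 - (1104686985/4 + 728205*√151/112) = 5564 + (-1104686985/4 - 728205*√151/112) = -1104664729/4 - 728205*√151/112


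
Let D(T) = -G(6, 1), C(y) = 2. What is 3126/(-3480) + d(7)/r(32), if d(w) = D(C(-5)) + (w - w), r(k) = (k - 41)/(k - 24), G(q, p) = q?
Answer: 7717/1740 ≈ 4.4351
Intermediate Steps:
r(k) = (-41 + k)/(-24 + k)
D(T) = -6 (D(T) = -1*6 = -6)
d(w) = -6 (d(w) = -6 + (w - w) = -6 + 0 = -6)
3126/(-3480) + d(7)/r(32) = 3126/(-3480) - 6*(-24 + 32)/(-41 + 32) = 3126*(-1/3480) - 6/(-9/8) = -521/580 - 6/((1/8)*(-9)) = -521/580 - 6/(-9/8) = -521/580 - 6*(-8/9) = -521/580 + 16/3 = 7717/1740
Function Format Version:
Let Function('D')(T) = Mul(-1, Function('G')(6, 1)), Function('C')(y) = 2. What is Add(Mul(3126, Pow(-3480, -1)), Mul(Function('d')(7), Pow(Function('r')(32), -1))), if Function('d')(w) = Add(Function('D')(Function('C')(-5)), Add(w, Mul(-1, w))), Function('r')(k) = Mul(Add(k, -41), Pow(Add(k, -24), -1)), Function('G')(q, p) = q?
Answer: Rational(7717, 1740) ≈ 4.4351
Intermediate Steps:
Function('r')(k) = Mul(Pow(Add(-24, k), -1), Add(-41, k)) (Function('r')(k) = Mul(Add(-41, k), Pow(Add(-24, k), -1)) = Mul(Pow(Add(-24, k), -1), Add(-41, k)))
Function('D')(T) = -6 (Function('D')(T) = Mul(-1, 6) = -6)
Function('d')(w) = -6 (Function('d')(w) = Add(-6, Add(w, Mul(-1, w))) = Add(-6, 0) = -6)
Add(Mul(3126, Pow(-3480, -1)), Mul(Function('d')(7), Pow(Function('r')(32), -1))) = Add(Mul(3126, Pow(-3480, -1)), Mul(-6, Pow(Mul(Pow(Add(-24, 32), -1), Add(-41, 32)), -1))) = Add(Mul(3126, Rational(-1, 3480)), Mul(-6, Pow(Mul(Pow(8, -1), -9), -1))) = Add(Rational(-521, 580), Mul(-6, Pow(Mul(Rational(1, 8), -9), -1))) = Add(Rational(-521, 580), Mul(-6, Pow(Rational(-9, 8), -1))) = Add(Rational(-521, 580), Mul(-6, Rational(-8, 9))) = Add(Rational(-521, 580), Rational(16, 3)) = Rational(7717, 1740)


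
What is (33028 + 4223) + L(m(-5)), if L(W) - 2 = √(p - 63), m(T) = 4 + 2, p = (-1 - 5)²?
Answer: 37253 + 3*I*√3 ≈ 37253.0 + 5.1962*I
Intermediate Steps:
p = 36 (p = (-6)² = 36)
m(T) = 6
L(W) = 2 + 3*I*√3 (L(W) = 2 + √(36 - 63) = 2 + √(-27) = 2 + 3*I*√3)
(33028 + 4223) + L(m(-5)) = (33028 + 4223) + (2 + 3*I*√3) = 37251 + (2 + 3*I*√3) = 37253 + 3*I*√3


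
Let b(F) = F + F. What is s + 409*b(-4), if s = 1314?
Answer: -1958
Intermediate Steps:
b(F) = 2*F
s + 409*b(-4) = 1314 + 409*(2*(-4)) = 1314 + 409*(-8) = 1314 - 3272 = -1958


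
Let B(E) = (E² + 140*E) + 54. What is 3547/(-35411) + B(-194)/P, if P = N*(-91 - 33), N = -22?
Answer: 181600807/48300604 ≈ 3.7598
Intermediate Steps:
B(E) = 54 + E² + 140*E
P = 2728 (P = -22*(-91 - 33) = -22*(-124) = 2728)
3547/(-35411) + B(-194)/P = 3547/(-35411) + (54 + (-194)² + 140*(-194))/2728 = 3547*(-1/35411) + (54 + 37636 - 27160)*(1/2728) = -3547/35411 + 10530*(1/2728) = -3547/35411 + 5265/1364 = 181600807/48300604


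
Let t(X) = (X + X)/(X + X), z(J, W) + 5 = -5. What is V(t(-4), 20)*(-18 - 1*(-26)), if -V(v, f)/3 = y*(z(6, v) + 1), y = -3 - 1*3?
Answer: -1296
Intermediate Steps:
z(J, W) = -10 (z(J, W) = -5 - 5 = -10)
t(X) = 1 (t(X) = (2*X)/((2*X)) = (2*X)*(1/(2*X)) = 1)
y = -6 (y = -3 - 3 = -6)
V(v, f) = -162 (V(v, f) = -(-18)*(-10 + 1) = -(-18)*(-9) = -3*54 = -162)
V(t(-4), 20)*(-18 - 1*(-26)) = -162*(-18 - 1*(-26)) = -162*(-18 + 26) = -162*8 = -1296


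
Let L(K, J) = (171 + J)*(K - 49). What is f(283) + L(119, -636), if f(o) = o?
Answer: -32267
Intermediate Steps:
L(K, J) = (-49 + K)*(171 + J) (L(K, J) = (171 + J)*(-49 + K) = (-49 + K)*(171 + J))
f(283) + L(119, -636) = 283 + (-8379 - 49*(-636) + 171*119 - 636*119) = 283 + (-8379 + 31164 + 20349 - 75684) = 283 - 32550 = -32267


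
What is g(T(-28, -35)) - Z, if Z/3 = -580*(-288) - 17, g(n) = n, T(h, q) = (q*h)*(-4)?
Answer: -504989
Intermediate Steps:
T(h, q) = -4*h*q (T(h, q) = (h*q)*(-4) = -4*h*q)
Z = 501069 (Z = 3*(-580*(-288) - 17) = 3*(167040 - 17) = 3*167023 = 501069)
g(T(-28, -35)) - Z = -4*(-28)*(-35) - 1*501069 = -3920 - 501069 = -504989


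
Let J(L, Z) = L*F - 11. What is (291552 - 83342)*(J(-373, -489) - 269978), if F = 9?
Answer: -56913370660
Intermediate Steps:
J(L, Z) = -11 + 9*L (J(L, Z) = L*9 - 11 = 9*L - 11 = -11 + 9*L)
(291552 - 83342)*(J(-373, -489) - 269978) = (291552 - 83342)*((-11 + 9*(-373)) - 269978) = 208210*((-11 - 3357) - 269978) = 208210*(-3368 - 269978) = 208210*(-273346) = -56913370660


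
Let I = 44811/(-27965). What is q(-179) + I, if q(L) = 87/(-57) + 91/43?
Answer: -23131457/22847405 ≈ -1.0124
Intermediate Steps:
q(L) = 482/817 (q(L) = 87*(-1/57) + 91*(1/43) = -29/19 + 91/43 = 482/817)
I = -44811/27965 (I = 44811*(-1/27965) = -44811/27965 ≈ -1.6024)
q(-179) + I = 482/817 - 44811/27965 = -23131457/22847405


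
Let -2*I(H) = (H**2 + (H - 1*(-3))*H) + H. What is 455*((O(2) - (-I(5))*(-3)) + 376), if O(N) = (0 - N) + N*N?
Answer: 219765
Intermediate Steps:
I(H) = -H/2 - H**2/2 - H*(3 + H)/2 (I(H) = -((H**2 + (H - 1*(-3))*H) + H)/2 = -((H**2 + (H + 3)*H) + H)/2 = -((H**2 + (3 + H)*H) + H)/2 = -((H**2 + H*(3 + H)) + H)/2 = -(H + H**2 + H*(3 + H))/2 = -H/2 - H**2/2 - H*(3 + H)/2)
O(N) = N**2 - N (O(N) = -N + N**2 = N**2 - N)
455*((O(2) - (-I(5))*(-3)) + 376) = 455*((2*(-1 + 2) - (-(-1)*5*(2 + 5))*(-3)) + 376) = 455*((2*1 - (-(-1)*5*7)*(-3)) + 376) = 455*((2 - (-1*(-35))*(-3)) + 376) = 455*((2 - 35*(-3)) + 376) = 455*((2 - 1*(-105)) + 376) = 455*((2 + 105) + 376) = 455*(107 + 376) = 455*483 = 219765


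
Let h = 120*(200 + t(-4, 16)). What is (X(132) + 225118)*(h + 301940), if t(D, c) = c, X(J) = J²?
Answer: 79519820120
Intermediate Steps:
h = 25920 (h = 120*(200 + 16) = 120*216 = 25920)
(X(132) + 225118)*(h + 301940) = (132² + 225118)*(25920 + 301940) = (17424 + 225118)*327860 = 242542*327860 = 79519820120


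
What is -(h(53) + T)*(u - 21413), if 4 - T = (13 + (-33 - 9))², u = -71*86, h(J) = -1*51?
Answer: -24436872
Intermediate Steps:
h(J) = -51
u = -6106
T = -837 (T = 4 - (13 + (-33 - 9))² = 4 - (13 - 42)² = 4 - 1*(-29)² = 4 - 1*841 = 4 - 841 = -837)
-(h(53) + T)*(u - 21413) = -(-51 - 837)*(-6106 - 21413) = -(-888)*(-27519) = -1*24436872 = -24436872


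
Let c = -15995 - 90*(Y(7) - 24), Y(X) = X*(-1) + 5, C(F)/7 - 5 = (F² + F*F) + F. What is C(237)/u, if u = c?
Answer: -157612/2731 ≈ -57.712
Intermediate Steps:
C(F) = 35 + 7*F + 14*F² (C(F) = 35 + 7*((F² + F*F) + F) = 35 + 7*((F² + F²) + F) = 35 + 7*(2*F² + F) = 35 + 7*(F + 2*F²) = 35 + (7*F + 14*F²) = 35 + 7*F + 14*F²)
Y(X) = 5 - X (Y(X) = -X + 5 = 5 - X)
c = -13655 (c = -15995 - 90*((5 - 1*7) - 24) = -15995 - 90*((5 - 7) - 24) = -15995 - 90*(-2 - 24) = -15995 - 90*(-26) = -15995 - 1*(-2340) = -15995 + 2340 = -13655)
u = -13655
C(237)/u = (35 + 7*237 + 14*237²)/(-13655) = (35 + 1659 + 14*56169)*(-1/13655) = (35 + 1659 + 786366)*(-1/13655) = 788060*(-1/13655) = -157612/2731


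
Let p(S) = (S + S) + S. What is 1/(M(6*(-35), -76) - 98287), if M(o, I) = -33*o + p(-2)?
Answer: -1/91363 ≈ -1.0945e-5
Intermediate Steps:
p(S) = 3*S (p(S) = 2*S + S = 3*S)
M(o, I) = -6 - 33*o (M(o, I) = -33*o + 3*(-2) = -33*o - 6 = -6 - 33*o)
1/(M(6*(-35), -76) - 98287) = 1/((-6 - 198*(-35)) - 98287) = 1/((-6 - 33*(-210)) - 98287) = 1/((-6 + 6930) - 98287) = 1/(6924 - 98287) = 1/(-91363) = -1/91363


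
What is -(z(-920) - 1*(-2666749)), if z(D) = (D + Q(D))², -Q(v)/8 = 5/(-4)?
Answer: -3494849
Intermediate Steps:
Q(v) = 10 (Q(v) = -40/(-4) = -40*(-1)/4 = -8*(-5/4) = 10)
z(D) = (10 + D)² (z(D) = (D + 10)² = (10 + D)²)
-(z(-920) - 1*(-2666749)) = -((10 - 920)² - 1*(-2666749)) = -((-910)² + 2666749) = -(828100 + 2666749) = -1*3494849 = -3494849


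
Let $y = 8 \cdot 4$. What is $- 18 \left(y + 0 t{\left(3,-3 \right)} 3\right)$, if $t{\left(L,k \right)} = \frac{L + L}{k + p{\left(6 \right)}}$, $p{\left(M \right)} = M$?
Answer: $-576$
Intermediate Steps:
$y = 32$
$t{\left(L,k \right)} = \frac{2 L}{6 + k}$ ($t{\left(L,k \right)} = \frac{L + L}{k + 6} = \frac{2 L}{6 + k}$)
$- 18 \left(y + 0 t{\left(3,-3 \right)} 3\right) = - 18 \left(32 + 0 \cdot 2 \cdot 3 \frac{1}{6 - 3} \cdot 3\right) = - 18 \left(32 + 0 \cdot 2 \cdot 3 \cdot \frac{1}{3} \cdot 3\right) = - 18 \left(32 + 0 \cdot 2 \cdot 3\right) = - 18 \left(32 + 0 \cdot 3\right) = - 18 \left(32 + 0\right) = \left(-18\right) 32 = -576$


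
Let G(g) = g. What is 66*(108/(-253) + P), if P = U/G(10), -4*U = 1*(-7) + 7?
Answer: -648/23 ≈ -28.174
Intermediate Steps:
U = 0 (U = -(1*(-7) + 7)/4 = -(-7 + 7)/4 = -¼*0 = 0)
P = 0 (P = 0/10 = 0*(⅒) = 0)
66*(108/(-253) + P) = 66*(108/(-253) + 0) = 66*(108*(-1/253) + 0) = 66*(-108/253 + 0) = 66*(-108/253) = -648/23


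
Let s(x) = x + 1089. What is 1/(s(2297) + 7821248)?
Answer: 1/7824634 ≈ 1.2780e-7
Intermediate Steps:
s(x) = 1089 + x
1/(s(2297) + 7821248) = 1/((1089 + 2297) + 7821248) = 1/(3386 + 7821248) = 1/7824634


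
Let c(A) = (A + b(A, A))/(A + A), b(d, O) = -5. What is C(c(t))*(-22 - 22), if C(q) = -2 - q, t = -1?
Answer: 220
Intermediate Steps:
c(A) = (-5 + A)/(2*A) (c(A) = (A - 5)/(A + A) = (-5 + A)/((2*A)) = (-5 + A)*(1/(2*A)) = (-5 + A)/(2*A))
C(c(t))*(-22 - 22) = (-2 - (-5 - 1)/(2*(-1)))*(-22 - 22) = (-2 - (-1)*(-6)/2)*(-44) = (-2 - 1*3)*(-44) = (-2 - 3)*(-44) = -5*(-44) = 220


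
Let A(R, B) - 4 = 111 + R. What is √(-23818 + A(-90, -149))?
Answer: I*√23793 ≈ 154.25*I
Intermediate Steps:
A(R, B) = 115 + R (A(R, B) = 4 + (111 + R) = 115 + R)
√(-23818 + A(-90, -149)) = √(-23818 + (115 - 90)) = √(-23818 + 25) = √(-23793) = I*√23793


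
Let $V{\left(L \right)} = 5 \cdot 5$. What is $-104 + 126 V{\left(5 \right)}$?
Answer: $3046$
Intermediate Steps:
$V{\left(L \right)} = 25$
$-104 + 126 V{\left(5 \right)} = -104 + 126 \cdot 25 = -104 + 3150 = 3046$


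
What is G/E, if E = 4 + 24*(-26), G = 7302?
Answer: -3651/310 ≈ -11.777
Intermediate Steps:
E = -620 (E = 4 - 624 = -620)
G/E = 7302/(-620) = 7302*(-1/620) = -3651/310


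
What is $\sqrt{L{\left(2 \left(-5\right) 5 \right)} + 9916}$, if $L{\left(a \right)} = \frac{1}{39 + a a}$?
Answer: $\frac{5 \sqrt{2556948191}}{2539} \approx 99.579$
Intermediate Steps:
$L{\left(a \right)} = \frac{1}{39 + a^{2}}$
$\sqrt{L{\left(2 \left(-5\right) 5 \right)} + 9916} = \sqrt{\frac{1}{39 + \left(2 \left(-5\right) 5\right)^{2}} + 9916} = \sqrt{\frac{1}{39 + \left(\left(-10\right) 5\right)^{2}} + 9916} = \sqrt{\frac{1}{39 + \left(-50\right)^{2}} + 9916} = \sqrt{\frac{1}{39 + 2500} + 9916} = \sqrt{\frac{1}{2539} + 9916} = \sqrt{\frac{25176725}{2539}} = \frac{5 \sqrt{2556948191}}{2539}$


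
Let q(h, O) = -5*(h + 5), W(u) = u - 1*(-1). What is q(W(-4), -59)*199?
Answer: -1990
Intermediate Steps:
W(u) = 1 + u (W(u) = u + 1 = 1 + u)
q(h, O) = -25 - 5*h (q(h, O) = -5*(5 + h) = -25 - 5*h)
q(W(-4), -59)*199 = (-25 - 5*(1 - 4))*199 = (-25 - 5*(-3))*199 = (-25 + 15)*199 = -10*199 = -1990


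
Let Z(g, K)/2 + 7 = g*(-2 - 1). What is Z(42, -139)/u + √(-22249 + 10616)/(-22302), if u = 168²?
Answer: -19/2016 - I*√11633/22302 ≈ -0.0094246 - 0.0048362*I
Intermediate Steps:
u = 28224
Z(g, K) = -14 - 6*g (Z(g, K) = -14 + 2*(g*(-2 - 1)) = -14 + 2*(g*(-3)) = -14 + 2*(-3*g) = -14 - 6*g)
Z(42, -139)/u + √(-22249 + 10616)/(-22302) = (-14 - 6*42)/28224 + √(-22249 + 10616)/(-22302) = (-14 - 252)*(1/28224) + √(-11633)*(-1/22302) = -266*1/28224 + (I*√11633)*(-1/22302) = -19/2016 - I*√11633/22302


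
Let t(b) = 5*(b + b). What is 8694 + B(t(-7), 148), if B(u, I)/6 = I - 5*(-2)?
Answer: 9642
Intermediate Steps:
t(b) = 10*b (t(b) = 5*(2*b) = 10*b)
B(u, I) = 60 + 6*I (B(u, I) = 6*(I - 5*(-2)) = 6*(I + 10) = 6*(10 + I) = 60 + 6*I)
8694 + B(t(-7), 148) = 8694 + (60 + 6*148) = 8694 + (60 + 888) = 8694 + 948 = 9642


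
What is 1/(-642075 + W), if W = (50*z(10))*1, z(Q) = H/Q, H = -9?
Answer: -1/642120 ≈ -1.5573e-6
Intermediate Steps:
z(Q) = -9/Q
W = -45 (W = (50*(-9/10))*1 = -45*1 = -45)
1/(-642075 + W) = 1/(-642075 - 45) = 1/(-642120) = -1/642120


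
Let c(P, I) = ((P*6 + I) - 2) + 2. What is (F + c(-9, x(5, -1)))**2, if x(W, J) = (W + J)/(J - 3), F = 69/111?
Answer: 4048144/1369 ≈ 2957.0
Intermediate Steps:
F = 23/37 (F = 69*(1/111) = 23/37 ≈ 0.62162)
x(W, J) = (J + W)/(-3 + J)
c(P, I) = I + 6*P (c(P, I) = ((6*P + I) - 2) + 2 = ((I + 6*P) - 2) + 2 = (-2 + I + 6*P) + 2 = I + 6*P)
(F + c(-9, x(5, -1)))**2 = (23/37 + ((-1 + 5)/(-3 - 1) + 6*(-9)))**2 = (23/37 + (4/(-4) - 54))**2 = (23/37 + (-1/4*4 - 54))**2 = (23/37 + (-1 - 54))**2 = (23/37 - 55)**2 = (-2012/37)**2 = 4048144/1369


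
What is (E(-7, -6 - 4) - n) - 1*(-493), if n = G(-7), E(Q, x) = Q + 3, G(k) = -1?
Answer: 490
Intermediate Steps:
E(Q, x) = 3 + Q
n = -1
(E(-7, -6 - 4) - n) - 1*(-493) = ((3 - 7) - 1*(-1)) - 1*(-493) = (-4 + 1) + 493 = -3 + 493 = 490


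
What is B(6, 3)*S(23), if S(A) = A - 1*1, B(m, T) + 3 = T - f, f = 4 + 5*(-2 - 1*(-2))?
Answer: -88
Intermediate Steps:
f = 4 (f = 4 + 5*(-2 + 2) = 4 + 5*0 = 4 + 0 = 4)
B(m, T) = -7 + T (B(m, T) = -3 + (T - 1*4) = -3 + (T - 4) = -3 + (-4 + T) = -7 + T)
S(A) = -1 + A (S(A) = A - 1 = -1 + A)
B(6, 3)*S(23) = (-7 + 3)*(-1 + 23) = -4*22 = -88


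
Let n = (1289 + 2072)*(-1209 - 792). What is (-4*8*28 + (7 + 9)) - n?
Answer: 6724481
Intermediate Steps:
n = -6725361 (n = 3361*(-2001) = -6725361)
(-4*8*28 + (7 + 9)) - n = (-4*8*28 + (7 + 9)) - 1*(-6725361) = (-32*28 + 16) + 6725361 = (-896 + 16) + 6725361 = -880 + 6725361 = 6724481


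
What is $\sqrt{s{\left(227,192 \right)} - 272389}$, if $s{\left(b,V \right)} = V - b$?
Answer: $2 i \sqrt{68106} \approx 521.94 i$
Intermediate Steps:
$\sqrt{s{\left(227,192 \right)} - 272389} = \sqrt{\left(192 - 227\right) - 272389} = \sqrt{-35 - 272389} = \sqrt{-272424} = 2 i \sqrt{68106}$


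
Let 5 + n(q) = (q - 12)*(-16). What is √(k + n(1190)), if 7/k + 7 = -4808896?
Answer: I*√3603189732835638/437173 ≈ 137.31*I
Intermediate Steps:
n(q) = 187 - 16*q (n(q) = -5 + (q - 12)*(-16) = -5 + (-12 + q)*(-16) = -5 + (192 - 16*q) = 187 - 16*q)
k = -7/4808903 (k = 7/(-7 - 4808896) = 7/(-4808903) = 7*(-1/4808903) = -7/4808903 ≈ -1.4556e-6)
√(k + n(1190)) = √(-7/4808903 + (187 - 16*1190)) = √(-7/4808903 + (187 - 19040)) = √(-7/4808903 - 18853) = √(-90662248266/4808903) = I*√3603189732835638/437173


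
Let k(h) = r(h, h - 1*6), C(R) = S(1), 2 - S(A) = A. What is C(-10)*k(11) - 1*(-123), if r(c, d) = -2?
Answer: 121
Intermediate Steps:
S(A) = 2 - A
C(R) = 1 (C(R) = 2 - 1*1 = 2 - 1 = 1)
k(h) = -2
C(-10)*k(11) - 1*(-123) = 1*(-2) - 1*(-123) = -2 + 123 = 121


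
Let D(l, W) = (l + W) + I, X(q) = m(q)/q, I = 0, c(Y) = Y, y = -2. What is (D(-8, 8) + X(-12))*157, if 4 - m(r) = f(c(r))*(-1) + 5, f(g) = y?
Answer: 157/4 ≈ 39.250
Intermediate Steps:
f(g) = -2
m(r) = -3 (m(r) = 4 - (-2*(-1) + 5) = 4 - (2 + 5) = 4 - 1*7 = 4 - 7 = -3)
X(q) = -3/q
D(l, W) = W + l (D(l, W) = (l + W) + 0 = (W + l) + 0 = W + l)
(D(-8, 8) + X(-12))*157 = ((8 - 8) - 3/(-12))*157 = (0 - 3*(-1/12))*157 = (0 + ¼)*157 = (¼)*157 = 157/4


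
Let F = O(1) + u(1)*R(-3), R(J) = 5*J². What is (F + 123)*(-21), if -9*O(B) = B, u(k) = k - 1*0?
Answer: -10577/3 ≈ -3525.7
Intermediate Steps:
u(k) = k (u(k) = k + 0 = k)
O(B) = -B/9
F = 404/9 (F = -⅑*1 + 1*(5*(-3)²) = -⅑ + 1*(5*9) = -⅑ + 1*45 = -⅑ + 45 = 404/9 ≈ 44.889)
(F + 123)*(-21) = (404/9 + 123)*(-21) = (1511/9)*(-21) = -10577/3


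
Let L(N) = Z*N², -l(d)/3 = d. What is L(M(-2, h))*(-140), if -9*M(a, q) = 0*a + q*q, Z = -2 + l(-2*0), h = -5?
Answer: 175000/81 ≈ 2160.5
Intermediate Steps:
l(d) = -3*d
Z = -2 (Z = -2 - (-6)*0 = -2 - 3*0 = -2 + 0 = -2)
M(a, q) = -q²/9 (M(a, q) = -(0*a + q*q)/9 = -(0 + q²)/9 = -q²/9)
L(N) = -2*N²
L(M(-2, h))*(-140) = -2*(-⅑*(-5)²)²*(-140) = -2*(-⅑*25)²*(-140) = -2*(-25/9)²*(-140) = -2*625/81*(-140) = -1250/81*(-140) = 175000/81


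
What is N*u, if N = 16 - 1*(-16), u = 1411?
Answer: 45152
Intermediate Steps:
N = 32 (N = 16 + 16 = 32)
N*u = 32*1411 = 45152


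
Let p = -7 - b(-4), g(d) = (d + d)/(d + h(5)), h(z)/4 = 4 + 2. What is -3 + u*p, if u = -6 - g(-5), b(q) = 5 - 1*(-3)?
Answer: 1503/19 ≈ 79.105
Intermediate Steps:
h(z) = 24 (h(z) = 4*(4 + 2) = 4*6 = 24)
g(d) = 2*d/(24 + d) (g(d) = (d + d)/(d + 24) = (2*d)/(24 + d) = 2*d/(24 + d))
b(q) = 8 (b(q) = 5 + 3 = 8)
p = -15 (p = -7 - 1*8 = -7 - 8 = -15)
u = -104/19 (u = -6 - 2*(-5)/(24 - 5) = -6 - 2*(-5)/19 = -6 - 1*(-10/19) = -6 + 10/19 = -104/19 ≈ -5.4737)
-3 + u*p = -3 - 104/19*(-15) = -3 + 1560/19 = 1503/19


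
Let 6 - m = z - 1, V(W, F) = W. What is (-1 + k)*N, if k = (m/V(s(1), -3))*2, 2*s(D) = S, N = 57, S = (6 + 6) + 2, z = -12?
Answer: 1767/7 ≈ 252.43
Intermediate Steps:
S = 14 (S = 12 + 2 = 14)
s(D) = 7 (s(D) = (½)*14 = 7)
m = 19 (m = 6 - (-12 - 1) = 6 - 1*(-13) = 6 + 13 = 19)
k = 38/7 (k = (19/7)*2 = 38/7 ≈ 5.4286)
(-1 + k)*N = (-1 + 38/7)*57 = (31/7)*57 = 1767/7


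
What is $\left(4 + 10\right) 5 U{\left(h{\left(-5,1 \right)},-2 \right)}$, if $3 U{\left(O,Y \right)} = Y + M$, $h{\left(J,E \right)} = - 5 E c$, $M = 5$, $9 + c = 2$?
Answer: $70$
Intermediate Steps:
$c = -7$ ($c = -9 + 2 = -7$)
$h{\left(J,E \right)} = 35 E$ ($h{\left(J,E \right)} = - 5 E \left(-7\right) = 35 E$)
$U{\left(O,Y \right)} = \frac{5}{3} + \frac{Y}{3}$ ($U{\left(O,Y \right)} = \frac{Y + 5}{3} = \frac{5 + Y}{3} = \frac{5}{3} + \frac{Y}{3}$)
$\left(4 + 10\right) 5 U{\left(h{\left(-5,1 \right)},-2 \right)} = \left(4 + 10\right) 5 \left(\frac{5}{3} + \frac{1}{3} \left(-2\right)\right) = 14 \cdot 5 \left(\frac{5}{3} - \frac{2}{3}\right) = 70 \cdot 1 = 70$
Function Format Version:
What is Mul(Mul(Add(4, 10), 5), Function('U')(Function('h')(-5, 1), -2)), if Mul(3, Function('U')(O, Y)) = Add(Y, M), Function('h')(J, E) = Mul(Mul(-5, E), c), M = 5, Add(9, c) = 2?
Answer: 70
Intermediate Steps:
c = -7 (c = Add(-9, 2) = -7)
Function('h')(J, E) = Mul(35, E) (Function('h')(J, E) = Mul(Mul(-5, E), -7) = Mul(35, E))
Function('U')(O, Y) = Add(Rational(5, 3), Mul(Rational(1, 3), Y)) (Function('U')(O, Y) = Mul(Rational(1, 3), Add(Y, 5)) = Mul(Rational(1, 3), Add(5, Y)) = Add(Rational(5, 3), Mul(Rational(1, 3), Y)))
Mul(Mul(Add(4, 10), 5), Function('U')(Function('h')(-5, 1), -2)) = Mul(Mul(Add(4, 10), 5), Add(Rational(5, 3), Mul(Rational(1, 3), -2))) = Mul(Mul(14, 5), Add(Rational(5, 3), Rational(-2, 3))) = Mul(70, 1) = 70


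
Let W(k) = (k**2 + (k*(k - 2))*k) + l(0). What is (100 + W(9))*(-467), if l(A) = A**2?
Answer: -349316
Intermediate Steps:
W(k) = k**2 + k**2*(-2 + k) (W(k) = (k**2 + (k*(k - 2))*k) + 0**2 = (k**2 + (k*(-2 + k))*k) + 0 = (k**2 + k**2*(-2 + k)) + 0 = k**2 + k**2*(-2 + k))
(100 + W(9))*(-467) = (100 + 9**2*(-1 + 9))*(-467) = (100 + 81*8)*(-467) = (100 + 648)*(-467) = 748*(-467) = -349316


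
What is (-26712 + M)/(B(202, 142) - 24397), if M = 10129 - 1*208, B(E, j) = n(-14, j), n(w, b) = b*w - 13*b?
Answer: 16791/28231 ≈ 0.59477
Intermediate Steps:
n(w, b) = -13*b + b*w
B(E, j) = -27*j (B(E, j) = j*(-13 - 14) = j*(-27) = -27*j)
M = 9921 (M = 10129 - 208 = 9921)
(-26712 + M)/(B(202, 142) - 24397) = (-26712 + 9921)/(-27*142 - 24397) = -16791/(-3834 - 24397) = -16791/(-28231) = -16791*(-1/28231) = 16791/28231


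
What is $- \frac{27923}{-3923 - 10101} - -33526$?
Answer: $\frac{470196547}{14024} \approx 33528.0$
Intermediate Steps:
$- \frac{27923}{-3923 - 10101} - -33526 = - \frac{27923}{-14024} + 33526 = \left(-27923\right) \left(- \frac{1}{14024}\right) + 33526 = \frac{27923}{14024} + 33526 = \frac{470196547}{14024}$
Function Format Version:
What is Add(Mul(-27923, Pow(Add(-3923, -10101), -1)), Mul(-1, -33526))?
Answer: Rational(470196547, 14024) ≈ 33528.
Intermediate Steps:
Add(Mul(-27923, Pow(Add(-3923, -10101), -1)), Mul(-1, -33526)) = Add(Mul(-27923, Pow(-14024, -1)), 33526) = Add(Mul(-27923, Rational(-1, 14024)), 33526) = Add(Rational(27923, 14024), 33526) = Rational(470196547, 14024)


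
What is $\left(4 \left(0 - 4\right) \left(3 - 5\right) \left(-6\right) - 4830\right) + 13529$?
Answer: $8507$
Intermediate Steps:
$\left(4 \left(0 - 4\right) \left(3 - 5\right) \left(-6\right) - 4830\right) + 13529 = \left(4 \left(\left(-4\right) \left(-2\right)\right) \left(-6\right) - 4830\right) + 13529 = \left(4 \cdot 8 \left(-6\right) - 4830\right) + 13529 = \left(32 \left(-6\right) - 4830\right) + 13529 = \left(-192 - 4830\right) + 13529 = -5022 + 13529 = 8507$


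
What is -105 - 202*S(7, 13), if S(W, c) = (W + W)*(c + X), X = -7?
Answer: -17073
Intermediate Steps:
S(W, c) = 2*W*(-7 + c) (S(W, c) = (W + W)*(c - 7) = (2*W)*(-7 + c) = 2*W*(-7 + c))
-105 - 202*S(7, 13) = -105 - 404*7*(-7 + 13) = -105 - 404*7*6 = -105 - 202*84 = -105 - 16968 = -17073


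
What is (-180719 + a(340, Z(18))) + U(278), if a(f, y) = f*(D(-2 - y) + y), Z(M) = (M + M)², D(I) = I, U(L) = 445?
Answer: -180954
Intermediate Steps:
Z(M) = 4*M² (Z(M) = (2*M)² = 4*M²)
a(f, y) = -2*f (a(f, y) = f*((-2 - y) + y) = f*(-2) = -2*f)
(-180719 + a(340, Z(18))) + U(278) = (-180719 - 2*340) + 445 = (-180719 - 680) + 445 = -181399 + 445 = -180954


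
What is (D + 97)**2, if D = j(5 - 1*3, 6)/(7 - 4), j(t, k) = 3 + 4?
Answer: 88804/9 ≈ 9867.1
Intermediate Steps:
j(t, k) = 7
D = 7/3 (D = 7/(7 - 4) = 7/3 ≈ 2.3333)
(D + 97)**2 = (7/3 + 97)**2 = (298/3)**2 = 88804/9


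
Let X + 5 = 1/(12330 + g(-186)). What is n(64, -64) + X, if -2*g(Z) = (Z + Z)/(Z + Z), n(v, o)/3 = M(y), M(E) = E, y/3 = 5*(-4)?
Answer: -4561913/24659 ≈ -185.00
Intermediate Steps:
y = -60 (y = 3*(5*(-4)) = 3*(-20) = -60)
n(v, o) = -180 (n(v, o) = 3*(-60) = -180)
g(Z) = -1/2 (g(Z) = -(Z + Z)/(2*(Z + Z)) = -2*Z/(2*(2*Z)) = -2*Z*1/(2*Z)/2 = -1/2*1 = -1/2)
X = -123293/24659 (X = -5 + 1/(12330 - 1/2) = -5 + 1/(24659/2) = -5 + 2/24659 = -123293/24659 ≈ -4.9999)
n(64, -64) + X = -180 - 123293/24659 = -4561913/24659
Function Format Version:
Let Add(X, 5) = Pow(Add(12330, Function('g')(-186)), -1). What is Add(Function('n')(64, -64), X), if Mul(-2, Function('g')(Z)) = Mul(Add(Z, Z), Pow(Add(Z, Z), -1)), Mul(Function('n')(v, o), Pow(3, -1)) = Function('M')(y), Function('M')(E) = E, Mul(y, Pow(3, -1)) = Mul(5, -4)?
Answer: Rational(-4561913, 24659) ≈ -185.00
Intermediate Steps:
y = -60 (y = Mul(3, Mul(5, -4)) = Mul(3, -20) = -60)
Function('n')(v, o) = -180 (Function('n')(v, o) = Mul(3, -60) = -180)
Function('g')(Z) = Rational(-1, 2) (Function('g')(Z) = Mul(Rational(-1, 2), Mul(Add(Z, Z), Pow(Add(Z, Z), -1))) = Mul(Rational(-1, 2), Mul(Mul(2, Z), Pow(Mul(2, Z), -1))) = Mul(Rational(-1, 2), Mul(Mul(2, Z), Mul(Rational(1, 2), Pow(Z, -1)))) = Mul(Rational(-1, 2), 1) = Rational(-1, 2))
X = Rational(-123293, 24659) (X = Add(-5, Pow(Add(12330, Rational(-1, 2)), -1)) = Add(-5, Pow(Rational(24659, 2), -1)) = Add(-5, Rational(2, 24659)) = Rational(-123293, 24659) ≈ -4.9999)
Add(Function('n')(64, -64), X) = Add(-180, Rational(-123293, 24659)) = Rational(-4561913, 24659)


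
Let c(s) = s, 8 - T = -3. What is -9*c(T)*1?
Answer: -99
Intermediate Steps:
T = 11 (T = 8 - 1*(-3) = 8 + 3 = 11)
-9*c(T)*1 = -9*11*1 = -99*1 = -99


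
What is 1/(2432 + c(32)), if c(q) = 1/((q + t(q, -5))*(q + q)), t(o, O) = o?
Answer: 4096/9961473 ≈ 0.00041118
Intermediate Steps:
c(q) = 1/(4*q²) (c(q) = 1/((q + q)*(q + q)) = 1/((2*q)*(2*q)) = 1/(4*q²))
1/(2432 + c(32)) = 1/(2432 + (¼)/32²) = 1/(2432 + (¼)*(1/1024)) = 1/(2432 + 1/4096) = 1/(9961473/4096) = 4096/9961473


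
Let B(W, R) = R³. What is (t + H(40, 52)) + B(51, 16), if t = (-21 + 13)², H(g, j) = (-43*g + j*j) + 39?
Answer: 5183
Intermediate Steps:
H(g, j) = 39 + j² - 43*g (H(g, j) = (-43*g + j²) + 39 = (j² - 43*g) + 39 = 39 + j² - 43*g)
t = 64 (t = (-8)² = 64)
(t + H(40, 52)) + B(51, 16) = (64 + (39 + 52² - 43*40)) + 16³ = (64 + (39 + 2704 - 1720)) + 4096 = (64 + 1023) + 4096 = 1087 + 4096 = 5183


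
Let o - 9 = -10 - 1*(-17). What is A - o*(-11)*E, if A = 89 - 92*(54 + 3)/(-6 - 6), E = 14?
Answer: 2990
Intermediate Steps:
o = 16 (o = 9 + (-10 - 1*(-17)) = 9 + (-10 + 17) = 9 + 7 = 16)
A = 526 (A = 89 - 5244/(-12) = 89 - 5244*(-1)/12 = 89 - 92*(-19/4) = 89 + 437 = 526)
A - o*(-11)*E = 526 - 16*(-11)*14 = 526 - (-176)*14 = 526 - 1*(-2464) = 526 + 2464 = 2990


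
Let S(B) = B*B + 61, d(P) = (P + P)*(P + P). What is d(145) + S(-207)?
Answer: 127010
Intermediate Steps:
d(P) = 4*P² (d(P) = (2*P)*(2*P) = 4*P²)
S(B) = 61 + B² (S(B) = B² + 61 = 61 + B²)
d(145) + S(-207) = 4*145² + (61 + (-207)²) = 4*21025 + (61 + 42849) = 84100 + 42910 = 127010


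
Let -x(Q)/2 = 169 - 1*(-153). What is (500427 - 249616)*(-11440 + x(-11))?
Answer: -3030800124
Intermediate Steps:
x(Q) = -644 (x(Q) = -2*(169 - 1*(-153)) = -2*(169 + 153) = -2*322 = -644)
(500427 - 249616)*(-11440 + x(-11)) = (500427 - 249616)*(-11440 - 644) = 250811*(-12084) = -3030800124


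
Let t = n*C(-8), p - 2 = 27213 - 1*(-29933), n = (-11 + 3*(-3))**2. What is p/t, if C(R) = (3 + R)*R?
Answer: 14287/4000 ≈ 3.5718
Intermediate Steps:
C(R) = R*(3 + R)
n = 400 (n = (-11 - 9)**2 = (-20)**2 = 400)
p = 57148 (p = 2 + (27213 - 1*(-29933)) = 2 + (27213 + 29933) = 2 + 57146 = 57148)
t = 16000 (t = 400*(-8*(3 - 8)) = 400*(-8*(-5)) = 400*40 = 16000)
p/t = 57148/16000 = 57148*(1/16000) = 14287/4000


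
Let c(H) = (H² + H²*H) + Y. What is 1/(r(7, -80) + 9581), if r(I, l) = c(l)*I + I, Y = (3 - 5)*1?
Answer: -1/3529626 ≈ -2.8332e-7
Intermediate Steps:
Y = -2 (Y = -2*1 = -2)
c(H) = -2 + H² + H³ (c(H) = (H² + H²*H) - 2 = (H² + H³) - 2 = -2 + H² + H³)
r(I, l) = I + I*(-2 + l² + l³) (r(I, l) = (-2 + l² + l³)*I + I = I*(-2 + l² + l³) + I = I + I*(-2 + l² + l³))
1/(r(7, -80) + 9581) = 1/(7*(-1 + (-80)² + (-80)³) + 9581) = 1/(7*(-1 + 6400 - 512000) + 9581) = 1/(7*(-505601) + 9581) = 1/(-3539207 + 9581) = 1/(-3529626) = -1/3529626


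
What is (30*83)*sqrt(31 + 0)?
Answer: 2490*sqrt(31) ≈ 13864.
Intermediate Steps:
(30*83)*sqrt(31 + 0) = 2490*sqrt(31)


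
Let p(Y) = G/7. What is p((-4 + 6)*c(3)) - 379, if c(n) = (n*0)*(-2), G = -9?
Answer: -2662/7 ≈ -380.29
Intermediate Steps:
c(n) = 0 (c(n) = 0*(-2) = 0)
p(Y) = -9/7
p((-4 + 6)*c(3)) - 379 = -9/7 - 379 = -2662/7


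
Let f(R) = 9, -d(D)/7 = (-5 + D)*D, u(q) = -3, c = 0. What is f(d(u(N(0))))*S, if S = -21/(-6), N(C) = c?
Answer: 63/2 ≈ 31.500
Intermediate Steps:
N(C) = 0
d(D) = -7*D*(-5 + D) (d(D) = -7*(-5 + D)*D = -7*D*(-5 + D))
S = 7/2 (S = -21*(-1/6) = 7/2 ≈ 3.5000)
f(d(u(N(0))))*S = 9*(7/2) = 63/2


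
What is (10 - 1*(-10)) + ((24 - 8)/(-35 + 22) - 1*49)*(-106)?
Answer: 69478/13 ≈ 5344.5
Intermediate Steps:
(10 - 1*(-10)) + ((24 - 8)/(-35 + 22) - 1*49)*(-106) = (10 + 10) + (16/(-13) - 49)*(-106) = 20 + (16*(-1/13) - 49)*(-106) = 20 + (-16/13 - 49)*(-106) = 20 - 653/13*(-106) = 20 + 69218/13 = 69478/13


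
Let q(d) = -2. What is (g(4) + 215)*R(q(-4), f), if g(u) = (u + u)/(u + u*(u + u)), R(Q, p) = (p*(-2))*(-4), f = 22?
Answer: 340912/9 ≈ 37879.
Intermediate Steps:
R(Q, p) = 8*p (R(Q, p) = -2*p*(-4) = 8*p)
g(u) = 2*u/(u + 2*u**2) (g(u) = (2*u)/(u + u*(2*u)) = (2*u)/(u + 2*u**2) = 2*u/(u + 2*u**2))
(g(4) + 215)*R(q(-4), f) = (2/(1 + 2*4) + 215)*(8*22) = (2/(1 + 8) + 215)*176 = (2/9 + 215)*176 = (1937/9)*176 = 340912/9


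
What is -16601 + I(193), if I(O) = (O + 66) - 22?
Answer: -16364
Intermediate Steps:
I(O) = 44 + O (I(O) = (66 + O) - 22 = 44 + O)
-16601 + I(193) = -16601 + (44 + 193) = -16601 + 237 = -16364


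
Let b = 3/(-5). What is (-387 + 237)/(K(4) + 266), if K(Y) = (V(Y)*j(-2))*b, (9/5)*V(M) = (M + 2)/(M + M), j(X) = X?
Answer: -300/533 ≈ -0.56285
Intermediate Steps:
b = -3/5 (b = 3*(-1/5) = -3/5 ≈ -0.60000)
V(M) = 5*(2 + M)/(18*M) (V(M) = 5*((M + 2)/(M + M))/9 = 5*((2 + M)/((2*M)))/9 = 5*((2 + M)*(1/(2*M)))/9 = 5*((2 + M)/(2*M))/9 = 5*(2 + M)/(18*M))
K(Y) = (2 + Y)/(3*Y) (K(Y) = ((5*(2 + Y)/(18*Y))*(-2))*(-3/5) = -5*(2 + Y)/(9*Y)*(-3/5) = (2 + Y)/(3*Y))
(-387 + 237)/(K(4) + 266) = (-387 + 237)/((1/3)*(2 + 4)/4 + 266) = -150/((1/3)*(1/4)*6 + 266) = -150/(1/2 + 266) = -150/533/2 = -150*2/533 = -300/533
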